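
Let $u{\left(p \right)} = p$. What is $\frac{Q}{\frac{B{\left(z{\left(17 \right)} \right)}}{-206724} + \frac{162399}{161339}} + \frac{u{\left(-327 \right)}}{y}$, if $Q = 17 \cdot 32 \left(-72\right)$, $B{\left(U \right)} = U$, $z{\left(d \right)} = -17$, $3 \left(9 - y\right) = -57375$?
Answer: $- \frac{8331944384031746395}{214138247989542} \approx -38909.0$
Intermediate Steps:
$y = 19134$ ($y = 9 - -19125 = 9 + 19125 = 19134$)
$Q = -39168$ ($Q = 544 \left(-72\right) = -39168$)
$\frac{Q}{\frac{B{\left(z{\left(17 \right)} \right)}}{-206724} + \frac{162399}{161339}} + \frac{u{\left(-327 \right)}}{y} = - \frac{39168}{- \frac{17}{-206724} + \frac{162399}{161339}} - \frac{327}{19134} = - \frac{39168}{\left(-17\right) \left(- \frac{1}{206724}\right) + 162399 \cdot \frac{1}{161339}} - \frac{109}{6378} = - \frac{39168}{\frac{17}{206724} + \frac{162399}{161339}} - \frac{109}{6378} = - \frac{39168}{\frac{33574513639}{33352643436}} - \frac{109}{6378} = \left(-39168\right) \frac{33352643436}{33574513639} - \frac{109}{6378} = - \frac{1306356338101248}{33574513639} - \frac{109}{6378} = - \frac{8331944384031746395}{214138247989542}$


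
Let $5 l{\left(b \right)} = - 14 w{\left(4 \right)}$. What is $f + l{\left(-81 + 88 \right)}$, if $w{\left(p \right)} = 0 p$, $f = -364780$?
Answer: $-364780$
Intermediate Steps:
$w{\left(p \right)} = 0$
$l{\left(b \right)} = 0$ ($l{\left(b \right)} = \frac{\left(-14\right) 0}{5} = \frac{1}{5} \cdot 0 = 0$)
$f + l{\left(-81 + 88 \right)} = -364780 + 0 = -364780$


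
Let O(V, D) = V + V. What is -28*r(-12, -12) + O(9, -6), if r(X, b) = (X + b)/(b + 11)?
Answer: -654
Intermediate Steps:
O(V, D) = 2*V
r(X, b) = (X + b)/(11 + b)
-28*r(-12, -12) + O(9, -6) = -28*(-12 - 12)/(11 - 12) + 2*9 = -28*(-24)/(-1) + 18 = -(-28)*(-24) + 18 = -28*24 + 18 = -672 + 18 = -654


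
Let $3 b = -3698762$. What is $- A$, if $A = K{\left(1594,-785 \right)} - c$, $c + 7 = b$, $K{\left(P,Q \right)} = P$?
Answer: $- \frac{3703565}{3} \approx -1.2345 \cdot 10^{6}$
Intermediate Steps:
$b = - \frac{3698762}{3}$ ($b = \frac{1}{3} \left(-3698762\right) = - \frac{3698762}{3} \approx -1.2329 \cdot 10^{6}$)
$c = - \frac{3698783}{3}$ ($c = -7 - \frac{3698762}{3} = - \frac{3698783}{3} \approx -1.2329 \cdot 10^{6}$)
$A = \frac{3703565}{3}$ ($A = 1594 - - \frac{3698783}{3} = 1594 + \frac{3698783}{3} = \frac{3703565}{3} \approx 1.2345 \cdot 10^{6}$)
$- A = \left(-1\right) \frac{3703565}{3} = - \frac{3703565}{3}$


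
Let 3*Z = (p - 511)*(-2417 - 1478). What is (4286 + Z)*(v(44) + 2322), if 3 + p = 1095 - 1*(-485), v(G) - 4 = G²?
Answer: -17641321544/3 ≈ -5.8804e+9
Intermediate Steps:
v(G) = 4 + G²
p = 1577 (p = -3 + (1095 - 1*(-485)) = -3 + (1095 + 485) = -3 + 1580 = 1577)
Z = -4152070/3 (Z = ((1577 - 511)*(-2417 - 1478))/3 = (1066*(-3895))/3 = (⅓)*(-4152070) = -4152070/3 ≈ -1.3840e+6)
(4286 + Z)*(v(44) + 2322) = (4286 - 4152070/3)*((4 + 44²) + 2322) = -4139212*((4 + 1936) + 2322)/3 = -4139212*(1940 + 2322)/3 = -4139212/3*4262 = -17641321544/3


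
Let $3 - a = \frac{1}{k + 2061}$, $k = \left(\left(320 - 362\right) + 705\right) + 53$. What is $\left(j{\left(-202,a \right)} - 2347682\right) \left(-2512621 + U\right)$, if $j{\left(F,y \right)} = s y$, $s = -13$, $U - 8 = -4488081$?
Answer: $\frac{45641873045115576}{2777} \approx 1.6436 \cdot 10^{13}$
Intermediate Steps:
$U = -4488073$ ($U = 8 - 4488081 = -4488073$)
$k = 716$ ($k = \left(-42 + 705\right) + 53 = 663 + 53 = 716$)
$a = \frac{8330}{2777}$ ($a = 3 - \frac{1}{716 + 2061} = 3 - \frac{1}{2777} = \frac{8330}{2777} \approx 2.9996$)
$j{\left(F,y \right)} = - 13 y$
$\left(j{\left(-202,a \right)} - 2347682\right) \left(-2512621 + U\right) = \left(\left(-13\right) \frac{8330}{2777} - 2347682\right) \left(-2512621 - 4488073\right) = \left(- \frac{108290}{2777} - 2347682\right) \left(-7000694\right) = \left(- \frac{6519621204}{2777}\right) \left(-7000694\right) = \frac{45641873045115576}{2777}$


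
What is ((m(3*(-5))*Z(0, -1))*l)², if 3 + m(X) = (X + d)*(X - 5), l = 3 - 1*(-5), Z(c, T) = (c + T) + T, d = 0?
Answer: 22581504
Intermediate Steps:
Z(c, T) = c + 2*T (Z(c, T) = (T + c) + T = c + 2*T)
l = 8 (l = 3 + 5 = 8)
m(X) = -3 + X*(-5 + X) (m(X) = -3 + (X + 0)*(X - 5) = -3 + X*(-5 + X))
((m(3*(-5))*Z(0, -1))*l)² = (((-3 + (3*(-5))² - 15*(-5))*(0 + 2*(-1)))*8)² = (((-3 + (-15)² - 5*(-15))*(0 - 2))*8)² = (((-3 + 225 + 75)*(-2))*8)² = ((297*(-2))*8)² = (-594*8)² = (-4752)² = 22581504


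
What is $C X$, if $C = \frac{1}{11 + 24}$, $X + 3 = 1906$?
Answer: $\frac{1903}{35} \approx 54.371$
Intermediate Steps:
$X = 1903$ ($X = -3 + 1906 = 1903$)
$C = \frac{1}{35} \approx 0.028571$
$C X = \frac{1}{35} \cdot 1903 = \frac{1903}{35}$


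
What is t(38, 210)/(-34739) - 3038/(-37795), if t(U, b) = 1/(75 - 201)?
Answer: 13297710127/165433023630 ≈ 0.080381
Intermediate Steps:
t(U, b) = -1/126 (t(U, b) = 1/(-126) = -1/126)
t(38, 210)/(-34739) - 3038/(-37795) = -1/126/(-34739) - 3038/(-37795) = -1/126*(-1/34739) - 3038*(-1/37795) = 1/4377114 + 3038/37795 = 13297710127/165433023630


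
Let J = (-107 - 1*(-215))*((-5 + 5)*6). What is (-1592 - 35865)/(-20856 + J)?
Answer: 37457/20856 ≈ 1.7960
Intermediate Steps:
J = 0 (J = (-107 + 215)*(0*6) = 108*0 = 0)
(-1592 - 35865)/(-20856 + J) = (-1592 - 35865)/(-20856 + 0) = -37457/(-20856) = -37457*(-1/20856) = 37457/20856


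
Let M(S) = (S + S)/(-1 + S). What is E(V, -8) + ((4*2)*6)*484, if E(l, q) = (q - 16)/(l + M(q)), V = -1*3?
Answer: 255768/11 ≈ 23252.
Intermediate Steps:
M(S) = 2*S/(-1 + S) (M(S) = (2*S)/(-1 + S) = 2*S/(-1 + S))
V = -3
E(l, q) = (-16 + q)/(l + 2*q/(-1 + q)) (E(l, q) = (q - 16)/(l + 2*q/(-1 + q)) = (-16 + q)/(l + 2*q/(-1 + q)))
E(V, -8) + ((4*2)*6)*484 = (-1 - 8)*(-16 - 8)/(2*(-8) - 3*(-1 - 8)) + ((4*2)*6)*484 = -9*(-24)/(-16 - 3*(-9)) + (8*6)*484 = -9*(-24)/(-16 + 27) + 48*484 = -9*(-24)/11 + 23232 = (1/11)*(-9)*(-24) + 23232 = 216/11 + 23232 = 255768/11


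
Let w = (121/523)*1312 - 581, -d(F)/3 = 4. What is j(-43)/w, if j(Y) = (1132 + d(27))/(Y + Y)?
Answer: 292880/6239773 ≈ 0.046938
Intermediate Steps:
d(F) = -12 (d(F) = -3*4 = -12)
w = -145111/523 (w = (121*(1/523))*1312 - 581 = (121/523)*1312 - 581 = 158752/523 - 581 = -145111/523 ≈ -277.46)
j(Y) = 560/Y (j(Y) = (1132 - 12)/(Y + Y) = 1120/((2*Y)) = 1120*(1/(2*Y)) = 560/Y)
j(-43)/w = (560/(-43))/(-145111/523) = (560*(-1/43))*(-523/145111) = -560/43*(-523/145111) = 292880/6239773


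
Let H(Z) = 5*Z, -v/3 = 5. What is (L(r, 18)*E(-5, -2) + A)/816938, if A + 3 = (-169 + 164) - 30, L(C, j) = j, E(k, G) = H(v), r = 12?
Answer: -694/408469 ≈ -0.0016990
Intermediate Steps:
v = -15 (v = -3*5 = -15)
E(k, G) = -75 (E(k, G) = 5*(-15) = -75)
A = -38 (A = -3 + ((-169 + 164) - 30) = -3 + (-5 - 30) = -3 - 35 = -38)
(L(r, 18)*E(-5, -2) + A)/816938 = (18*(-75) - 38)/816938 = (-1350 - 38)*(1/816938) = -1388*1/816938 = -694/408469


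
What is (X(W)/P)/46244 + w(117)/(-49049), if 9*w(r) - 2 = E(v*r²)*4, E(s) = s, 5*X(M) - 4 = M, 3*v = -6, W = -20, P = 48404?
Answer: 6963823539919/28071566477955 ≈ 0.24807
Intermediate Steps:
v = -2 (v = (⅓)*(-6) = -2)
X(M) = ⅘ + M/5
w(r) = 2/9 - 8*r²/9 (w(r) = 2/9 + (-2*r²*4)/9 = 2/9 + (-8*r²)/9 = 2/9 - 8*r²/9)
(X(W)/P)/46244 + w(117)/(-49049) = ((⅘ + (⅕)*(-20))/48404)/46244 + (2/9 - 8/9*117²)/(-49049) = ((⅘ - 4)*(1/48404))*(1/46244) + (2/9 - 8/9*13689)*(-1/49049) = -16/5*1/48404*(1/46244) + (2/9 - 12168)*(-1/49049) = -4/60505*1/46244 - 109510/9*(-1/49049) = -1/699498305 + 109510/441441 = 6963823539919/28071566477955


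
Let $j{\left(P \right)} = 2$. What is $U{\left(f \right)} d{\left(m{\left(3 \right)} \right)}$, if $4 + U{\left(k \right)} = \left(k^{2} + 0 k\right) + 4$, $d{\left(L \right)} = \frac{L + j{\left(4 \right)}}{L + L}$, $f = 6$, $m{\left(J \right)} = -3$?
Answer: $6$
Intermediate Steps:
$d{\left(L \right)} = \frac{2 + L}{2 L}$ ($d{\left(L \right)} = \frac{L + 2}{L + L} = \frac{2 + L}{2 L}$)
$U{\left(k \right)} = k^{2}$ ($U{\left(k \right)} = -4 + \left(\left(k^{2} + 0 k\right) + 4\right) = -4 + \left(\left(k^{2} + 0\right) + 4\right) = -4 + \left(k^{2} + 4\right) = -4 + \left(4 + k^{2}\right) = k^{2}$)
$U{\left(f \right)} d{\left(m{\left(3 \right)} \right)} = 6^{2} \frac{2 - 3}{2 \left(-3\right)} = 36 \cdot \frac{1}{2} \left(- \frac{1}{3}\right) \left(-1\right) = 36 \cdot \frac{1}{6} = 6$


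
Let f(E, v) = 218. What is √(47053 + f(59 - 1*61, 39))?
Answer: √47271 ≈ 217.42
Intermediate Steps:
√(47053 + f(59 - 1*61, 39)) = √(47053 + 218) = √47271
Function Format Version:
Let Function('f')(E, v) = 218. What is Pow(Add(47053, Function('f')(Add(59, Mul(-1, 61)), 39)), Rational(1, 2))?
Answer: Pow(47271, Rational(1, 2)) ≈ 217.42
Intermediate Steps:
Pow(Add(47053, Function('f')(Add(59, Mul(-1, 61)), 39)), Rational(1, 2)) = Pow(Add(47053, 218), Rational(1, 2)) = Pow(47271, Rational(1, 2))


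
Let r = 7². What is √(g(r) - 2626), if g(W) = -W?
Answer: 5*I*√107 ≈ 51.72*I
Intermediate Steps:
r = 49
√(g(r) - 2626) = √(-1*49 - 2626) = √(-49 - 2626) = √(-2675) = 5*I*√107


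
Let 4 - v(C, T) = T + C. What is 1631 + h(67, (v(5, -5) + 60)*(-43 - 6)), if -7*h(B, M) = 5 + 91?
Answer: 11321/7 ≈ 1617.3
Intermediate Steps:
v(C, T) = 4 - C - T (v(C, T) = 4 - (T + C) = 4 - (C + T) = 4 + (-C - T) = 4 - C - T)
h(B, M) = -96/7 (h(B, M) = -(5 + 91)/7 = -⅐*96 = -96/7)
1631 + h(67, (v(5, -5) + 60)*(-43 - 6)) = 1631 - 96/7 = 11321/7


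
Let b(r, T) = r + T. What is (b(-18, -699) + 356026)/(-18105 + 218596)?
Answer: 355309/200491 ≈ 1.7722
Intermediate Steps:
b(r, T) = T + r
(b(-18, -699) + 356026)/(-18105 + 218596) = ((-699 - 18) + 356026)/(-18105 + 218596) = (-717 + 356026)/200491 = 355309*(1/200491) = 355309/200491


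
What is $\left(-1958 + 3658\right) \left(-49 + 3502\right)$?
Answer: $5870100$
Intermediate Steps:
$\left(-1958 + 3658\right) \left(-49 + 3502\right) = 1700 \cdot 3453 = 5870100$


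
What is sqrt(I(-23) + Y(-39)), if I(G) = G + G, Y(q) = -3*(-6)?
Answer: 2*I*sqrt(7) ≈ 5.2915*I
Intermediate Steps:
Y(q) = 18
I(G) = 2*G
sqrt(I(-23) + Y(-39)) = sqrt(2*(-23) + 18) = sqrt(-46 + 18) = sqrt(-28) = 2*I*sqrt(7)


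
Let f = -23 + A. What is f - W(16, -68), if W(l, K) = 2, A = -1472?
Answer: -1497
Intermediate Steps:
f = -1495 (f = -23 - 1472 = -1495)
f - W(16, -68) = -1495 - 1*2 = -1495 - 2 = -1497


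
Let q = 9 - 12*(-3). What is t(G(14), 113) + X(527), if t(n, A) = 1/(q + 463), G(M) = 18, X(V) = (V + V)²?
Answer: 564345329/508 ≈ 1.1109e+6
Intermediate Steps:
q = 45 (q = 9 + 36 = 45)
X(V) = 4*V² (X(V) = (2*V)² = 4*V²)
t(n, A) = 1/508 (t(n, A) = 1/(45 + 463) = 1/508)
t(G(14), 113) + X(527) = 1/508 + 4*527² = 1/508 + 4*277729 = 1/508 + 1110916 = 564345329/508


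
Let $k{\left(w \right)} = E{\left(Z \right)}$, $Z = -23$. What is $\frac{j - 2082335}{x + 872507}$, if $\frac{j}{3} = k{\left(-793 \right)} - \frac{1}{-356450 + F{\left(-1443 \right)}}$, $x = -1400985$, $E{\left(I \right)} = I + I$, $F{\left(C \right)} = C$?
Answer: $\frac{372651254693}{94569288427} \approx 3.9405$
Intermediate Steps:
$E{\left(I \right)} = 2 I$
$k{\left(w \right)} = -46$ ($k{\left(w \right)} = 2 \left(-23\right) = -46$)
$j = - \frac{49389231}{357893}$ ($j = 3 \left(-46 - \frac{1}{-356450 - 1443}\right) = 3 \left(-46 - \frac{1}{-357893}\right) = 3 \left(-46 - - \frac{1}{357893}\right) = 3 \left(-46 + \frac{1}{357893}\right) = 3 \left(- \frac{16463077}{357893}\right) = - \frac{49389231}{357893} \approx -138.0$)
$\frac{j - 2082335}{x + 872507} = \frac{- \frac{49389231}{357893} - 2082335}{-1400985 + 872507} = - \frac{745302509386}{357893 \left(-528478\right)} = \left(- \frac{745302509386}{357893}\right) \left(- \frac{1}{528478}\right) = \frac{372651254693}{94569288427}$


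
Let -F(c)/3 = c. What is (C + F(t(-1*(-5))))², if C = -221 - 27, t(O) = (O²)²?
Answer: 4507129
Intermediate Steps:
t(O) = O⁴
C = -248
F(c) = -3*c
(C + F(t(-1*(-5))))² = (-248 - 3*(-1*(-5))⁴)² = (-248 - 3*5⁴)² = (-248 - 3*625)² = (-248 - 1875)² = (-2123)² = 4507129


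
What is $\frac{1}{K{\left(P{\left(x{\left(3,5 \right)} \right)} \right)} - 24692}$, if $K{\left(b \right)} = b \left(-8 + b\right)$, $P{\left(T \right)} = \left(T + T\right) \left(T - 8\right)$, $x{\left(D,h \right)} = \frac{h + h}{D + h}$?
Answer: $- \frac{64}{1553423} \approx -4.1199 \cdot 10^{-5}$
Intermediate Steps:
$x{\left(D,h \right)} = \frac{2 h}{D + h}$
$P{\left(T \right)} = 2 T \left(-8 + T\right)$
$\frac{1}{K{\left(P{\left(x{\left(3,5 \right)} \right)} \right)} - 24692} = \frac{1}{2 \cdot 2 \cdot 5 \frac{1}{3 + 5} \left(-8 + 2 \cdot 5 \frac{1}{3 + 5}\right) \left(-8 + 2 \cdot 2 \cdot 5 \frac{1}{3 + 5} \left(-8 + 2 \cdot 5 \frac{1}{3 + 5}\right)\right) - 24692} = \frac{1}{2 \cdot 2 \cdot 5 \cdot \frac{1}{8} \left(-8 + 2 \cdot 5 \cdot \frac{1}{8}\right) \left(-8 + 2 \cdot 2 \cdot 5 \cdot \frac{1}{8} \left(-8 + 2 \cdot 5 \cdot \frac{1}{8}\right)\right) - 24692} = \frac{1}{2 \cdot \frac{5}{4} \left(-8 + \frac{5}{4}\right) \left(-8 + 2 \cdot \frac{5}{4} \left(-8 + \frac{5}{4}\right)\right) - 24692} = \frac{1}{2 \cdot \frac{5}{4} \left(- \frac{27}{4}\right) \left(-8 + 2 \cdot \frac{5}{4} \left(- \frac{27}{4}\right)\right) - 24692} = \frac{1}{- \frac{135 \left(-8 - \frac{135}{8}\right)}{8} - 24692} = \frac{1}{\left(- \frac{135}{8}\right) \left(- \frac{199}{8}\right) - 24692} = \frac{1}{\frac{26865}{64} - 24692} = \frac{1}{- \frac{1553423}{64}} = - \frac{64}{1553423}$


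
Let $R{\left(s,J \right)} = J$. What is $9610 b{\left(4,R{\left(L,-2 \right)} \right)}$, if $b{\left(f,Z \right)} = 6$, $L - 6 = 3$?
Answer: $57660$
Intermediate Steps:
$L = 9$ ($L = 6 + 3 = 9$)
$9610 b{\left(4,R{\left(L,-2 \right)} \right)} = 9610 \cdot 6 = 57660$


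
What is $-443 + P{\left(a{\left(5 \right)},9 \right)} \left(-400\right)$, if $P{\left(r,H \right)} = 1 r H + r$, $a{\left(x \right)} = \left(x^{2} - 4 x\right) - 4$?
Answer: $-4443$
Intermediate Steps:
$a{\left(x \right)} = -4 + x^{2} - 4 x$
$P{\left(r,H \right)} = r + H r$ ($P{\left(r,H \right)} = r H + r = H r + r = r + H r$)
$-443 + P{\left(a{\left(5 \right)},9 \right)} \left(-400\right) = -443 + \left(-4 + 5^{2} - 20\right) \left(1 + 9\right) \left(-400\right) = -443 + \left(-4 + 25 - 20\right) 10 \left(-400\right) = -443 + 1 \cdot 10 \left(-400\right) = -443 + 10 \left(-400\right) = -443 - 4000 = -4443$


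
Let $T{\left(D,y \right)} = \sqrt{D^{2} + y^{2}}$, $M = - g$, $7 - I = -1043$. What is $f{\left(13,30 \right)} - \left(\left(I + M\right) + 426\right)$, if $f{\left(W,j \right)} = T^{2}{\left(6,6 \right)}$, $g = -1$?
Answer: $-1405$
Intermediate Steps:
$I = 1050$ ($I = 7 - -1043 = 7 + 1043 = 1050$)
$M = 1$ ($M = \left(-1\right) \left(-1\right) = 1$)
$f{\left(W,j \right)} = 72$ ($f{\left(W,j \right)} = \left(\sqrt{6^{2} + 6^{2}}\right)^{2} = \left(\sqrt{36 + 36}\right)^{2} = \left(\sqrt{72}\right)^{2} = \left(6 \sqrt{2}\right)^{2} = 72$)
$f{\left(13,30 \right)} - \left(\left(I + M\right) + 426\right) = 72 - \left(\left(1050 + 1\right) + 426\right) = 72 - \left(1051 + 426\right) = 72 - 1477 = -1405$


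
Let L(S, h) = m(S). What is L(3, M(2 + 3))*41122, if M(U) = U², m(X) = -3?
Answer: -123366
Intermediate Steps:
L(S, h) = -3
L(3, M(2 + 3))*41122 = -3*41122 = -123366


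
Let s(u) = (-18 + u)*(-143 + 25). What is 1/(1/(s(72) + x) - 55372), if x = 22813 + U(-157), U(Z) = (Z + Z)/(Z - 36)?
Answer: -3173427/175718999651 ≈ -1.8060e-5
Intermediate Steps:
U(Z) = 2*Z/(-36 + Z) (U(Z) = (2*Z)/(-36 + Z) = 2*Z/(-36 + Z))
s(u) = 2124 - 118*u (s(u) = (-18 + u)*(-118) = 2124 - 118*u)
x = 4403223/193 (x = 22813 + 2*(-157)/(-36 - 157) = 22813 + 2*(-157)/(-193) = 22813 + 2*(-157)*(-1/193) = 22813 + 314/193 = 4403223/193 ≈ 22815.)
1/(1/(s(72) + x) - 55372) = 1/(1/((2124 - 118*72) + 4403223/193) - 55372) = 1/(1/((2124 - 8496) + 4403223/193) - 55372) = 1/(1/(-6372 + 4403223/193) - 55372) = 1/(1/(3173427/193) - 55372) = 1/(193/3173427 - 55372) = 1/(-175718999651/3173427) = -3173427/175718999651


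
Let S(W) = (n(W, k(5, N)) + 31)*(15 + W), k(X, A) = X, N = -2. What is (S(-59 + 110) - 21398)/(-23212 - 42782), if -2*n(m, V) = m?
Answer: 21035/65994 ≈ 0.31874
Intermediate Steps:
n(m, V) = -m/2
S(W) = (15 + W)*(31 - W/2) (S(W) = (-W/2 + 31)*(15 + W) = (31 - W/2)*(15 + W) = (15 + W)*(31 - W/2))
(S(-59 + 110) - 21398)/(-23212 - 42782) = ((465 - (-59 + 110)**2/2 + 47*(-59 + 110)/2) - 21398)/(-23212 - 42782) = ((465 - 1/2*51**2 + (47/2)*51) - 21398)/(-65994) = ((465 - 1/2*2601 + 2397/2) - 21398)*(-1/65994) = ((465 - 2601/2 + 2397/2) - 21398)*(-1/65994) = (363 - 21398)*(-1/65994) = -21035*(-1/65994) = 21035/65994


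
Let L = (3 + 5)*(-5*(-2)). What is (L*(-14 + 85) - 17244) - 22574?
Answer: -34138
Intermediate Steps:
L = 80 (L = 8*10 = 80)
(L*(-14 + 85) - 17244) - 22574 = (80*(-14 + 85) - 17244) - 22574 = (80*71 - 17244) - 22574 = (5680 - 17244) - 22574 = -11564 - 22574 = -34138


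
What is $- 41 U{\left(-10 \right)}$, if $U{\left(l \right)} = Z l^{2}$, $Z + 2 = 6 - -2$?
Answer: $-24600$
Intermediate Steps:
$Z = 6$ ($Z = -2 + \left(6 - -2\right) = -2 + \left(6 + 2\right) = -2 + 8 = 6$)
$U{\left(l \right)} = 6 l^{2}$
$- 41 U{\left(-10 \right)} = - 41 \cdot 6 \left(-10\right)^{2} = - 41 \cdot 6 \cdot 100 = \left(-41\right) 600 = -24600$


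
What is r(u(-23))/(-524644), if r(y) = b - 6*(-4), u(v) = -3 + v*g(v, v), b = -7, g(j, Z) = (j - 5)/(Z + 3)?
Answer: -17/524644 ≈ -3.2403e-5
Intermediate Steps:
g(j, Z) = (-5 + j)/(3 + Z)
u(v) = -3 + v*(-5 + v)/(3 + v) (u(v) = -3 + v*((-5 + v)/(3 + v)) = -3 + v*(-5 + v)/(3 + v))
r(y) = 17 (r(y) = -7 - 6*(-4) = -7 + 24 = 17)
r(u(-23))/(-524644) = 17/(-524644) = 17*(-1/524644) = -17/524644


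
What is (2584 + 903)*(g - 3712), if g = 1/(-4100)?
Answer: -53069353887/4100 ≈ -1.2944e+7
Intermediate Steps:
g = -1/4100 ≈ -0.00024390
(2584 + 903)*(g - 3712) = (2584 + 903)*(-1/4100 - 3712) = 3487*(-15219201/4100) = -53069353887/4100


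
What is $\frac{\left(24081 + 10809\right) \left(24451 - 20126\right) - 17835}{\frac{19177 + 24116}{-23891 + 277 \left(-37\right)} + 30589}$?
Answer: $\frac{572343500900}{116029463} \approx 4932.7$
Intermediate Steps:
$\frac{\left(24081 + 10809\right) \left(24451 - 20126\right) - 17835}{\frac{19177 + 24116}{-23891 + 277 \left(-37\right)} + 30589} = \frac{34890 \cdot 4325 - 17835}{\frac{43293}{-23891 - 10249} + 30589} = \frac{150899250 - 17835}{\frac{43293}{-34140} + 30589} = \frac{150881415}{43293 \left(- \frac{1}{34140}\right) + 30589} = \frac{150881415}{- \frac{14431}{11380} + 30589} = \frac{150881415}{\frac{348088389}{11380}} = 150881415 \cdot \frac{11380}{348088389} = \frac{572343500900}{116029463}$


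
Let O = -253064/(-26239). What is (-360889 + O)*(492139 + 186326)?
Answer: -6424462027680255/26239 ≈ -2.4484e+11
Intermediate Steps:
O = 253064/26239 (O = -253064*(-1/26239) = 253064/26239 ≈ 9.6446)
(-360889 + O)*(492139 + 186326) = (-360889 + 253064/26239)*(492139 + 186326) = -9469113407/26239*678465 = -6424462027680255/26239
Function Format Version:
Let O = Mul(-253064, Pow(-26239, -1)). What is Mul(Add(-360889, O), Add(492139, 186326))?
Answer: Rational(-6424462027680255, 26239) ≈ -2.4484e+11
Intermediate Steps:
O = Rational(253064, 26239) (O = Mul(-253064, Rational(-1, 26239)) = Rational(253064, 26239) ≈ 9.6446)
Mul(Add(-360889, O), Add(492139, 186326)) = Mul(Add(-360889, Rational(253064, 26239)), Add(492139, 186326)) = Mul(Rational(-9469113407, 26239), 678465) = Rational(-6424462027680255, 26239)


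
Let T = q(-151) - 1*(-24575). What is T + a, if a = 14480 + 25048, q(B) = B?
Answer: 63952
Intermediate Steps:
a = 39528
T = 24424 (T = -151 - 1*(-24575) = -151 + 24575 = 24424)
T + a = 24424 + 39528 = 63952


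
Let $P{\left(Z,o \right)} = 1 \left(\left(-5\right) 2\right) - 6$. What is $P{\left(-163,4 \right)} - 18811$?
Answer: $-18827$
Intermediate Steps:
$P{\left(Z,o \right)} = -16$ ($P{\left(Z,o \right)} = 1 \left(-10\right) - 6 = -10 - 6 = -16$)
$P{\left(-163,4 \right)} - 18811 = -16 - 18811 = -18827$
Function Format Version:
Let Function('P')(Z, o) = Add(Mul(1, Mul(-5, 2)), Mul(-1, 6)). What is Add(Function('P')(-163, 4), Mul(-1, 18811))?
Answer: -18827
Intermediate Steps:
Function('P')(Z, o) = -16 (Function('P')(Z, o) = Add(Mul(1, -10), -6) = Add(-10, -6) = -16)
Add(Function('P')(-163, 4), Mul(-1, 18811)) = Add(-16, Mul(-1, 18811)) = Add(-16, -18811) = -18827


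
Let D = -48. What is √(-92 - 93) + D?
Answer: -48 + I*√185 ≈ -48.0 + 13.601*I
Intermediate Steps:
√(-92 - 93) + D = √(-92 - 93) - 48 = √(-185) - 48 = I*√185 - 48 = -48 + I*√185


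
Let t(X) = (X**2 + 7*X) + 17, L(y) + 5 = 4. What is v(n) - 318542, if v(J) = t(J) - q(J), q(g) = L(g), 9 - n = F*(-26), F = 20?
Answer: -34980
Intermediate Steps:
L(y) = -1 (L(y) = -5 + 4 = -1)
t(X) = 17 + X**2 + 7*X
n = 529 (n = 9 - 20*(-26) = 9 - 1*(-520) = 9 + 520 = 529)
q(g) = -1
v(J) = 18 + J**2 + 7*J (v(J) = (17 + J**2 + 7*J) - 1*(-1) = (17 + J**2 + 7*J) + 1 = 18 + J**2 + 7*J)
v(n) - 318542 = (18 + 529**2 + 7*529) - 318542 = (18 + 279841 + 3703) - 318542 = 283562 - 318542 = -34980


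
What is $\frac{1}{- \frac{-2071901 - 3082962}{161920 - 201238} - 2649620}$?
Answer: $- \frac{39318}{104182914023} \approx -3.7739 \cdot 10^{-7}$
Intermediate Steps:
$\frac{1}{- \frac{-2071901 - 3082962}{161920 - 201238} - 2649620} = \frac{1}{- \frac{-5154863}{-39318} - 2649620} = \frac{1}{- \frac{\left(-5154863\right) \left(-1\right)}{39318} - 2649620} = \frac{1}{\left(-1\right) \frac{5154863}{39318} - 2649620} = \frac{1}{- \frac{5154863}{39318} - 2649620} = \frac{1}{- \frac{104182914023}{39318}} = - \frac{39318}{104182914023}$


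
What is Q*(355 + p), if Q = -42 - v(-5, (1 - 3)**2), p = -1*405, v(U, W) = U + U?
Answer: 1600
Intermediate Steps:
v(U, W) = 2*U
p = -405
Q = -32 (Q = -42 - 2*(-5) = -42 - 1*(-10) = -42 + 10 = -32)
Q*(355 + p) = -32*(355 - 405) = -32*(-50) = 1600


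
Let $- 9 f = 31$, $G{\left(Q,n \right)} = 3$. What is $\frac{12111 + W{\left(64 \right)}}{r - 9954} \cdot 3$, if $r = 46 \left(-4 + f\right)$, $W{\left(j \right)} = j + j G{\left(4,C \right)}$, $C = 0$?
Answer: $- \frac{333909}{92668} \approx -3.6033$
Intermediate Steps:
$W{\left(j \right)} = 4 j$ ($W{\left(j \right)} = j + j 3 = j + 3 j = 4 j$)
$f = - \frac{31}{9}$ ($f = \left(- \frac{1}{9}\right) 31 = - \frac{31}{9} \approx -3.4444$)
$r = - \frac{3082}{9}$ ($r = 46 \left(-4 - \frac{31}{9}\right) = 46 \left(- \frac{67}{9}\right) = - \frac{3082}{9} \approx -342.44$)
$\frac{12111 + W{\left(64 \right)}}{r - 9954} \cdot 3 = \frac{12111 + 4 \cdot 64}{- \frac{3082}{9} - 9954} \cdot 3 = \frac{12111 + 256}{- \frac{92668}{9}} \cdot 3 = 12367 \left(- \frac{9}{92668}\right) 3 = \left(- \frac{111303}{92668}\right) 3 = - \frac{333909}{92668}$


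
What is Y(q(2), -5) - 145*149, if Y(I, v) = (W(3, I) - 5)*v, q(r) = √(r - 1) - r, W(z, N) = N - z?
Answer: -21560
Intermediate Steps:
q(r) = √(-1 + r) - r
Y(I, v) = v*(-8 + I) (Y(I, v) = ((I - 1*3) - 5)*v = ((I - 3) - 5)*v = ((-3 + I) - 5)*v = (-8 + I)*v = v*(-8 + I))
Y(q(2), -5) - 145*149 = -5*(-8 + (√(-1 + 2) - 1*2)) - 145*149 = -5*(-8 + (√1 - 2)) - 21605 = -5*(-8 + (1 - 2)) - 21605 = -5*(-8 - 1) - 21605 = -5*(-9) - 21605 = 45 - 21605 = -21560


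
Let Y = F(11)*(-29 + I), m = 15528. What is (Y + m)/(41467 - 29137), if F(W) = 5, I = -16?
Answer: 5101/4110 ≈ 1.2411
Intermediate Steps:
Y = -225 (Y = 5*(-29 - 16) = 5*(-45) = -225)
(Y + m)/(41467 - 29137) = (-225 + 15528)/(41467 - 29137) = 15303/12330 = 15303*(1/12330) = 5101/4110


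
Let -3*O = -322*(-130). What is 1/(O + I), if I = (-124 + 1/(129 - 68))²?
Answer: 11163/15835847 ≈ 0.00070492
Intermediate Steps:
O = -41860/3 (O = -(-322)*(-130)/3 = -⅓*41860 = -41860/3 ≈ -13953.)
I = 57198969/3721 (I = (-124 + 1/61)² = (-7563/61)² = 57198969/3721 ≈ 15372.)
1/(O + I) = 1/(-41860/3 + 57198969/3721) = 1/(15835847/11163) = 11163/15835847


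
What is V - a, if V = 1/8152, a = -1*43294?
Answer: 352932689/8152 ≈ 43294.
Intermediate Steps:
a = -43294
V = 1/8152 ≈ 0.00012267
V - a = 1/8152 - 1*(-43294) = 1/8152 + 43294 = 352932689/8152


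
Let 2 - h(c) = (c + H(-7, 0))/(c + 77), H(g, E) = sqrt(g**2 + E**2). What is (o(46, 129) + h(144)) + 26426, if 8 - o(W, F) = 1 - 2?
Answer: 5842426/221 ≈ 26436.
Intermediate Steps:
H(g, E) = sqrt(E**2 + g**2)
o(W, F) = 9 (o(W, F) = 8 - (1 - 2) = 8 - 1*(-1) = 8 + 1 = 9)
h(c) = 2 - (7 + c)/(77 + c) (h(c) = 2 - (c + sqrt(0**2 + (-7)**2))/(c + 77) = 2 - (c + sqrt(0 + 49))/(77 + c) = 2 - (c + sqrt(49))/(77 + c) = 2 - (c + 7)/(77 + c) = 2 - (7 + c)/(77 + c))
(o(46, 129) + h(144)) + 26426 = (9 + (147 + 144)/(77 + 144)) + 26426 = (9 + 291/221) + 26426 = 2280/221 + 26426 = 5842426/221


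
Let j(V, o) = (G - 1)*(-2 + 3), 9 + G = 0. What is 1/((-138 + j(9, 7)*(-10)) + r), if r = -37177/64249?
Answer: -1367/52737 ≈ -0.025921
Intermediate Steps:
G = -9 (G = -9 + 0 = -9)
r = -791/1367 (r = -37177*1/64249 = -791/1367 ≈ -0.57864)
j(V, o) = -10 (j(V, o) = (-9 - 1)*(-2 + 3) = -10*1 = -10)
1/((-138 + j(9, 7)*(-10)) + r) = 1/((-138 - 10*(-10)) - 791/1367) = 1/((-138 + 100) - 791/1367) = 1/(-38 - 791/1367) = 1/(-52737/1367) = -1367/52737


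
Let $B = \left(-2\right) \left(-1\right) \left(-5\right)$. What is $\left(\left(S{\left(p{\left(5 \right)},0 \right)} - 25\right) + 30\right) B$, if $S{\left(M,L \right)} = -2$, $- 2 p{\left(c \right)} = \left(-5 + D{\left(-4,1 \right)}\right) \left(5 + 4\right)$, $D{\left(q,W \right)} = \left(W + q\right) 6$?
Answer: $-30$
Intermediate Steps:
$D{\left(q,W \right)} = 6 W + 6 q$
$p{\left(c \right)} = \frac{207}{2}$ ($p{\left(c \right)} = - \frac{\left(-5 + \left(6 \cdot 1 + 6 \left(-4\right)\right)\right) \left(5 + 4\right)}{2} = - \frac{\left(-5 + \left(6 - 24\right)\right) 9}{2} = - \frac{\left(-5 - 18\right) 9}{2} = - \frac{\left(-23\right) 9}{2} = \left(- \frac{1}{2}\right) \left(-207\right) = \frac{207}{2}$)
$B = -10$ ($B = 2 \left(-5\right) = -10$)
$\left(\left(S{\left(p{\left(5 \right)},0 \right)} - 25\right) + 30\right) B = \left(\left(-2 - 25\right) + 30\right) \left(-10\right) = \left(-27 + 30\right) \left(-10\right) = 3 \left(-10\right) = -30$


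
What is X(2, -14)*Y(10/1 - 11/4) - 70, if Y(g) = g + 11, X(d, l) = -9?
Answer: -937/4 ≈ -234.25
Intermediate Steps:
Y(g) = 11 + g
X(2, -14)*Y(10/1 - 11/4) - 70 = -9*(11 + (10/1 - 11/4)) - 70 = -9*(11 + (10*1 - 11*1/4)) - 70 = -9*(11 + (10 - 11/4)) - 70 = -9*(11 + 29/4) - 70 = -9*73/4 - 70 = -657/4 - 70 = -937/4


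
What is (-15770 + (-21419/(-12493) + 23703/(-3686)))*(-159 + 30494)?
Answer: -22035739071057675/46049198 ≈ -4.7853e+8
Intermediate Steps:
(-15770 + (-21419/(-12493) + 23703/(-3686)))*(-159 + 30494) = (-15770 + (-21419*(-1/12493) + 23703*(-1/3686)))*30335 = (-15770 + (21419/12493 - 23703/3686))*30335 = (-15770 - 217171145/46049198)*30335 = -726413023605/46049198*30335 = -22035739071057675/46049198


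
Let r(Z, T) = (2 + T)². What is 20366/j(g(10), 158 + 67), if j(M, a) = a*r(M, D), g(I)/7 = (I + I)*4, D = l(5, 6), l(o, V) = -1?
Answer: 20366/225 ≈ 90.516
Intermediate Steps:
D = -1
g(I) = 56*I (g(I) = 7*((I + I)*4) = 7*((2*I)*4) = 7*(8*I) = 56*I)
j(M, a) = a (j(M, a) = a*(2 - 1)² = a*1² = a*1 = a)
20366/j(g(10), 158 + 67) = 20366/(158 + 67) = 20366/225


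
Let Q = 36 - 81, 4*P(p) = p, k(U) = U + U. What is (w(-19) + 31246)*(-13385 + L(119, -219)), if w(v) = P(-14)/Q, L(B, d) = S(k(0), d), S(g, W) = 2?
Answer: -4181662589/10 ≈ -4.1817e+8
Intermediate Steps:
k(U) = 2*U
P(p) = p/4
Q = -45
L(B, d) = 2
w(v) = 7/90 (w(v) = ((¼)*(-14))/(-45) = -7/2*(-1/45) = 7/90)
(w(-19) + 31246)*(-13385 + L(119, -219)) = (7/90 + 31246)*(-13385 + 2) = (2812147/90)*(-13383) = -4181662589/10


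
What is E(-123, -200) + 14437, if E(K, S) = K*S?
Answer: 39037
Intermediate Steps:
E(-123, -200) + 14437 = -123*(-200) + 14437 = 24600 + 14437 = 39037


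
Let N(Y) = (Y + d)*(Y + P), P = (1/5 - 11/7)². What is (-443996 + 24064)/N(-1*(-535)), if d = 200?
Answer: -2099660/1973037 ≈ -1.0642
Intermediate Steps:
P = 2304/1225 (P = (1*(⅕) - 11*⅐)² = (⅕ - 11/7)² = (-48/35)² = 2304/1225 ≈ 1.8808)
N(Y) = (200 + Y)*(2304/1225 + Y) (N(Y) = (Y + 200)*(Y + 2304/1225) = (200 + Y)*(2304/1225 + Y))
(-443996 + 24064)/N(-1*(-535)) = (-443996 + 24064)/(18432/49 + (-1*(-535))² + 247304*(-1*(-535))/1225) = -419932/(18432/49 + 535² + (247304/1225)*535) = -419932/(18432/49 + 286225 + 26461528/245) = -419932/1973037/5 = -419932*5/1973037 = -2099660/1973037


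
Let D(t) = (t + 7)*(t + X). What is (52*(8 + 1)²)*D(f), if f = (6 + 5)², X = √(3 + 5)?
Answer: 65235456 + 1078272*√2 ≈ 6.6760e+7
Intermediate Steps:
X = 2*√2 (X = √8 = 2*√2 ≈ 2.8284)
f = 121 (f = 11² = 121)
D(t) = (7 + t)*(t + 2*√2) (D(t) = (t + 7)*(t + 2*√2) = (7 + t)*(t + 2*√2))
(52*(8 + 1)²)*D(f) = (52*(8 + 1)²)*(121² + 7*121 + 14*√2 + 2*121*√2) = (52*9²)*(14641 + 847 + 14*√2 + 242*√2) = (52*81)*(15488 + 256*√2) = 4212*(15488 + 256*√2) = 65235456 + 1078272*√2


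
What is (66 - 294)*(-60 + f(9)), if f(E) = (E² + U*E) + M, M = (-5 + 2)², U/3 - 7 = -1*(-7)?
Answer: -93024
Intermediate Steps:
U = 42 (U = 21 + 3*(-1*(-7)) = 21 + 3*7 = 21 + 21 = 42)
M = 9 (M = (-3)² = 9)
f(E) = 9 + E² + 42*E (f(E) = (E² + 42*E) + 9 = 9 + E² + 42*E)
(66 - 294)*(-60 + f(9)) = (66 - 294)*(-60 + (9 + 9² + 42*9)) = -228*(-60 + (9 + 81 + 378)) = -228*(-60 + 468) = -228*408 = -93024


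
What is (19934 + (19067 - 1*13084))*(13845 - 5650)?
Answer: 212389815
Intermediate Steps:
(19934 + (19067 - 1*13084))*(13845 - 5650) = (19934 + (19067 - 13084))*8195 = (19934 + 5983)*8195 = 25917*8195 = 212389815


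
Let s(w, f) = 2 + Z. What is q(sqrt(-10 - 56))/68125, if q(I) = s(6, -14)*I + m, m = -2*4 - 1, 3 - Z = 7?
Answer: -9/68125 - 2*I*sqrt(66)/68125 ≈ -0.00013211 - 0.0002385*I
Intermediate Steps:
Z = -4 (Z = 3 - 1*7 = 3 - 7 = -4)
m = -9 (m = -8 - 1 = -9)
s(w, f) = -2 (s(w, f) = 2 - 4 = -2)
q(I) = -9 - 2*I (q(I) = -2*I - 9 = -9 - 2*I)
q(sqrt(-10 - 56))/68125 = (-9 - 2*sqrt(-10 - 56))/68125 = (-9 - 2*I*sqrt(66))*(1/68125) = -9/68125 - 2*I*sqrt(66)/68125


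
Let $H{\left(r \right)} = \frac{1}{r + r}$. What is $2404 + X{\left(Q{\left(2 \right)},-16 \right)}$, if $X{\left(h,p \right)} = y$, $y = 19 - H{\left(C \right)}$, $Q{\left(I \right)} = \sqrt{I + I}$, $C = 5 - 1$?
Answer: $\frac{19383}{8} \approx 2422.9$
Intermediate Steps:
$C = 4$ ($C = 5 - 1 = 4$)
$Q{\left(I \right)} = \sqrt{2} \sqrt{I}$ ($Q{\left(I \right)} = \sqrt{2 I} = \sqrt{2} \sqrt{I}$)
$H{\left(r \right)} = \frac{1}{2 r}$
$y = \frac{151}{8}$ ($y = 19 - \frac{1}{2 \cdot 4} = 19 - \frac{1}{2} \cdot \frac{1}{4} = 19 - \frac{1}{8} = \frac{151}{8} \approx 18.875$)
$X{\left(h,p \right)} = \frac{151}{8}$
$2404 + X{\left(Q{\left(2 \right)},-16 \right)} = 2404 + \frac{151}{8} = \frac{19383}{8}$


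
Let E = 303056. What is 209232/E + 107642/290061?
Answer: 5831974819/5494045401 ≈ 1.0615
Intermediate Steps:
209232/E + 107642/290061 = 209232/303056 + 107642/290061 = 209232*(1/303056) + 107642*(1/290061) = 13077/18941 + 107642/290061 = 5831974819/5494045401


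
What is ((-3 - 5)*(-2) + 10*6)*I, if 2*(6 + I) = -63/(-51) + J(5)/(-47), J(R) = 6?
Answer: -330714/799 ≈ -413.91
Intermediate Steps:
I = -8703/1598 (I = -6 + (-63/(-51) + 6/(-47))/2 = -6 + (-63*(-1/51) + 6*(-1/47))/2 = -6 + (21/17 - 6/47)/2 = -6 + (1/2)*(885/799) = -6 + 885/1598 = -8703/1598 ≈ -5.4462)
((-3 - 5)*(-2) + 10*6)*I = ((-3 - 5)*(-2) + 10*6)*(-8703/1598) = (-8*(-2) + 60)*(-8703/1598) = (16 + 60)*(-8703/1598) = 76*(-8703/1598) = -330714/799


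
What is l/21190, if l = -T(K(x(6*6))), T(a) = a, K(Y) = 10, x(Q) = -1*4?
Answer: -1/2119 ≈ -0.00047192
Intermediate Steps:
x(Q) = -4
l = -10 (l = -1*10 = -10)
l/21190 = -10/21190 = -10*1/21190 = -1/2119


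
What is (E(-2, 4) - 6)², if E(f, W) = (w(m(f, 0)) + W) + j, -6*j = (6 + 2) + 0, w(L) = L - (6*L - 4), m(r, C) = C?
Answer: 4/9 ≈ 0.44444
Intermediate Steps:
w(L) = 4 - 5*L (w(L) = L - (-4 + 6*L) = L + (4 - 6*L) = 4 - 5*L)
j = -4/3 (j = -((6 + 2) + 0)/6 = -(8 + 0)/6 = -⅙*8 = -4/3 ≈ -1.3333)
E(f, W) = 8/3 + W (E(f, W) = ((4 - 5*0) + W) - 4/3 = ((4 + 0) + W) - 4/3 = (4 + W) - 4/3 = 8/3 + W)
(E(-2, 4) - 6)² = ((8/3 + 4) - 6)² = (20/3 - 6)² = (⅔)² = 4/9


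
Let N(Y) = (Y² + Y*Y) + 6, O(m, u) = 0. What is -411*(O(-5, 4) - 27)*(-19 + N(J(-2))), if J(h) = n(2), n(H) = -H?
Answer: -55485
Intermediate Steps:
J(h) = -2 (J(h) = -1*2 = -2)
N(Y) = 6 + 2*Y² (N(Y) = (Y² + Y²) + 6 = 2*Y² + 6 = 6 + 2*Y²)
-411*(O(-5, 4) - 27)*(-19 + N(J(-2))) = -411*(0 - 27)*(-19 + (6 + 2*(-2)²)) = -(-11097)*(-19 + (6 + 2*4)) = -(-11097)*(-19 + (6 + 8)) = -(-11097)*(-19 + 14) = -(-11097)*(-5) = -411*135 = -55485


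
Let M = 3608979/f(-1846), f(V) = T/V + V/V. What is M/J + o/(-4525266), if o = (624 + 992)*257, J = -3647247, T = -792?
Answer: -2845334463264923/3628297031587323 ≈ -0.78421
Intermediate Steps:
f(V) = 1 - 792/V (f(V) = -792/V + V/V = -792/V + 1 = 1 - 792/V)
o = 415312 (o = 1616*257 = 415312)
M = 3331087617/1319 (M = 3608979/(((-792 - 1846)/(-1846))) = 3608979/((-1/1846*(-2638))) = 3608979/(1319/923) = 3608979*(923/1319) = 3331087617/1319 ≈ 2.5255e+6)
M/J + o/(-4525266) = (3331087617/1319)/(-3647247) + 415312/(-4525266) = (3331087617/1319)*(-1/3647247) + 415312*(-1/4525266) = -1110362539/1603572931 - 207656/2262633 = -2845334463264923/3628297031587323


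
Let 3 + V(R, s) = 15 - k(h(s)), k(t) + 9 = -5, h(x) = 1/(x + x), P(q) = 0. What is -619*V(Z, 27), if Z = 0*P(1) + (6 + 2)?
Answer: -16094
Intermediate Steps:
h(x) = 1/(2*x)
Z = 8 (Z = 0*0 + (6 + 2) = 0 + 8 = 8)
k(t) = -14 (k(t) = -9 - 5 = -14)
V(R, s) = 26 (V(R, s) = -3 + (15 - 1*(-14)) = -3 + (15 + 14) = -3 + 29 = 26)
-619*V(Z, 27) = -619*26 = -16094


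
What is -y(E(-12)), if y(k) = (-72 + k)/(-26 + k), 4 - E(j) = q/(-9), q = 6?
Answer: -101/32 ≈ -3.1563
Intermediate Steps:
E(j) = 14/3 (E(j) = 4 - 6/(-9) = 4 - 6*(-1)/9 = 4 - 1*(-2/3) = 4 + 2/3 = 14/3)
y(k) = (-72 + k)/(-26 + k)
-y(E(-12)) = -(-72 + 14/3)/(-26 + 14/3) = -(-202)/((-64/3)*3) = -(-3)*(-202)/(64*3) = -1*101/32 = -101/32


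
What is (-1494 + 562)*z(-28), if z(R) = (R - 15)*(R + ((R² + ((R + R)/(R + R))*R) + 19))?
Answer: 29936772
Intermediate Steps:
z(R) = (-15 + R)*(19 + R² + 2*R) (z(R) = (-15 + R)*(R + ((R² + ((2*R)/((2*R)))*R) + 19)) = (-15 + R)*(R + ((R² + ((2*R)*(1/(2*R)))*R) + 19)) = (-15 + R)*(R + ((R² + 1*R) + 19)) = (-15 + R)*(R + ((R² + R) + 19)) = (-15 + R)*(R + ((R + R²) + 19)) = (-15 + R)*(R + (19 + R + R²)) = (-15 + R)*(19 + R² + 2*R))
(-1494 + 562)*z(-28) = (-1494 + 562)*(-285 + (-28)³ - 13*(-28)² - 11*(-28)) = -932*(-285 - 21952 - 13*784 + 308) = -932*(-285 - 21952 - 10192 + 308) = -932*(-32121) = 29936772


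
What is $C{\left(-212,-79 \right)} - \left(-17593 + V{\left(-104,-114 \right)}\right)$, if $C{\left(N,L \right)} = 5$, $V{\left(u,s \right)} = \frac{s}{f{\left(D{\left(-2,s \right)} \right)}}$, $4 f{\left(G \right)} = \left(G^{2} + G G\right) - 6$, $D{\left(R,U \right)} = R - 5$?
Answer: $\frac{404868}{23} \approx 17603.0$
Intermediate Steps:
$D{\left(R,U \right)} = -5 + R$ ($D{\left(R,U \right)} = R - 5 = -5 + R$)
$f{\left(G \right)} = - \frac{3}{2} + \frac{G^{2}}{2}$ ($f{\left(G \right)} = \frac{\left(G^{2} + G G\right) - 6}{4} = \frac{\left(G^{2} + G^{2}\right) - 6}{4} = \frac{2 G^{2} - 6}{4} = \frac{-6 + 2 G^{2}}{4} = - \frac{3}{2} + \frac{G^{2}}{2}$)
$V{\left(u,s \right)} = \frac{s}{23}$ ($V{\left(u,s \right)} = \frac{s}{- \frac{3}{2} + \frac{\left(-5 - 2\right)^{2}}{2}} = \frac{s}{- \frac{3}{2} + \frac{\left(-7\right)^{2}}{2}} = \frac{s}{- \frac{3}{2} + \frac{1}{2} \cdot 49} = \frac{s}{- \frac{3}{2} + \frac{49}{2}} = \frac{s}{23}$)
$C{\left(-212,-79 \right)} - \left(-17593 + V{\left(-104,-114 \right)}\right) = 5 + \left(17593 - \frac{1}{23} \left(-114\right)\right) = 5 + \left(17593 - - \frac{114}{23}\right) = 5 + \left(17593 + \frac{114}{23}\right) = 5 + \frac{404753}{23} = \frac{404868}{23}$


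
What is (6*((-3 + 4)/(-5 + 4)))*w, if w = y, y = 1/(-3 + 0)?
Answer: 2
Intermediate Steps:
y = -⅓ (y = 1/(-3) = -⅓ ≈ -0.33333)
w = -⅓ ≈ -0.33333
(6*((-3 + 4)/(-5 + 4)))*w = (6*((-3 + 4)/(-5 + 4)))*(-⅓) = (6*(1/(-1)))*(-⅓) = (6*(1*(-1)))*(-⅓) = (6*(-1))*(-⅓) = -6*(-⅓) = 2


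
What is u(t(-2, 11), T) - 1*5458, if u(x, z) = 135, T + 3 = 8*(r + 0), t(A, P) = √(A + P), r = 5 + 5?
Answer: -5323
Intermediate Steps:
r = 10
T = 77 (T = -3 + 8*(10 + 0) = -3 + 8*10 = -3 + 80 = 77)
u(t(-2, 11), T) - 1*5458 = 135 - 1*5458 = 135 - 5458 = -5323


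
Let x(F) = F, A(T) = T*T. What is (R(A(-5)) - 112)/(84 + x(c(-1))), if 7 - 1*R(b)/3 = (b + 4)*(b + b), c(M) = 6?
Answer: -4441/90 ≈ -49.344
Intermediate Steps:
A(T) = T²
R(b) = 21 - 6*b*(4 + b) (R(b) = 21 - 3*(b + 4)*(b + b) = 21 - 3*(4 + b)*2*b = 21 - 6*b*(4 + b))
(R(A(-5)) - 112)/(84 + x(c(-1))) = ((21 - 24*(-5)² - 6*((-5)²)²) - 112)/(84 + 6) = ((21 - 24*25 - 6*25²) - 112)/90 = ((21 - 600 - 6*625) - 112)*(1/90) = ((21 - 600 - 3750) - 112)*(1/90) = (-4329 - 112)*(1/90) = -4441*1/90 = -4441/90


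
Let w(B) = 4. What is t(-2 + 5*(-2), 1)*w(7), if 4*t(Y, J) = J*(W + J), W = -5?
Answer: -4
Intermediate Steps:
t(Y, J) = J*(-5 + J)/4 (t(Y, J) = (J*(-5 + J))/4 = J*(-5 + J)/4)
t(-2 + 5*(-2), 1)*w(7) = ((¼)*1*(-5 + 1))*4 = ((¼)*1*(-4))*4 = -1*4 = -4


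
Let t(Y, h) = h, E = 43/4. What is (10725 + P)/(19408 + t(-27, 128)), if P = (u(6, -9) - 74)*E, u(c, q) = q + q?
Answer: 1217/2442 ≈ 0.49836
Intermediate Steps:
E = 43/4 (E = 43*(1/4) = 43/4 ≈ 10.750)
u(c, q) = 2*q
P = -989 (P = (2*(-9) - 74)*(43/4) = (-18 - 74)*(43/4) = -92*43/4 = -989)
(10725 + P)/(19408 + t(-27, 128)) = (10725 - 989)/(19408 + 128) = 9736/19536 = 9736*(1/19536) = 1217/2442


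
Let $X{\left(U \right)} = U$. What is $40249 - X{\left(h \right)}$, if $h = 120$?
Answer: $40129$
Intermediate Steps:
$40249 - X{\left(h \right)} = 40249 - 120 = 40129$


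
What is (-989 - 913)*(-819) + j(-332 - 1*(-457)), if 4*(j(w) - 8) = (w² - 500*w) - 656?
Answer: 6183453/4 ≈ 1.5459e+6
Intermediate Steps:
j(w) = -156 - 125*w + w²/4 (j(w) = 8 + ((w² - 500*w) - 656)/4 = 8 + (-656 + w² - 500*w)/4 = 8 + (-164 - 125*w + w²/4) = -156 - 125*w + w²/4)
(-989 - 913)*(-819) + j(-332 - 1*(-457)) = (-989 - 913)*(-819) + (-156 - 125*(-332 - 1*(-457)) + (-332 - 1*(-457))²/4) = -1902*(-819) + (-156 - 125*(-332 + 457) + (-332 + 457)²/4) = 1557738 + (-156 - 125*125 + (¼)*125²) = 1557738 + (-156 - 15625 + (¼)*15625) = 1557738 + (-156 - 15625 + 15625/4) = 1557738 - 47499/4 = 6183453/4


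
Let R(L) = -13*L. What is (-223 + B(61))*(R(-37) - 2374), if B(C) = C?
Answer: 306666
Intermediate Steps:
(-223 + B(61))*(R(-37) - 2374) = (-223 + 61)*(-13*(-37) - 2374) = -162*(481 - 2374) = -162*(-1893) = 306666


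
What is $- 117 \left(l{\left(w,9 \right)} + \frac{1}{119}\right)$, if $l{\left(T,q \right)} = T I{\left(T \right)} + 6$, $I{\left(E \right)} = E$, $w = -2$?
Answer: $- \frac{139347}{119} \approx -1171.0$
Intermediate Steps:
$l{\left(T,q \right)} = 6 + T^{2}$ ($l{\left(T,q \right)} = T T + 6 = T^{2} + 6 = 6 + T^{2}$)
$- 117 \left(l{\left(w,9 \right)} + \frac{1}{119}\right) = - 117 \left(\left(6 + \left(-2\right)^{2}\right) + \frac{1}{119}\right) = - 117 \left(\left(6 + 4\right) + \frac{1}{119}\right) = - 117 \left(10 + \frac{1}{119}\right) = \left(-117\right) \frac{1191}{119} = - \frac{139347}{119}$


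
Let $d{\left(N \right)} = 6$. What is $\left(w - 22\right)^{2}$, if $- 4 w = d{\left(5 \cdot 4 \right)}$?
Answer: $\frac{2209}{4} \approx 552.25$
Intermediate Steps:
$w = - \frac{3}{2}$ ($w = \left(- \frac{1}{4}\right) 6 = - \frac{3}{2} \approx -1.5$)
$\left(w - 22\right)^{2} = \left(- \frac{3}{2} - 22\right)^{2} = \left(- \frac{47}{2}\right)^{2} = \frac{2209}{4}$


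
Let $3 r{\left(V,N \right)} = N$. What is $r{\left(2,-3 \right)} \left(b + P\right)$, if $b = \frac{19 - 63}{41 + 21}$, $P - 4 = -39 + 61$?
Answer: $- \frac{784}{31} \approx -25.29$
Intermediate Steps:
$P = 26$ ($P = 4 + \left(-39 + 61\right) = 4 + 22 = 26$)
$r{\left(V,N \right)} = \frac{N}{3}$
$b = - \frac{22}{31}$ ($b = - \frac{44}{62} = \left(-44\right) \frac{1}{62} = - \frac{22}{31} \approx -0.70968$)
$r{\left(2,-3 \right)} \left(b + P\right) = \frac{1}{3} \left(-3\right) \left(- \frac{22}{31} + 26\right) = \left(-1\right) \frac{784}{31} = - \frac{784}{31}$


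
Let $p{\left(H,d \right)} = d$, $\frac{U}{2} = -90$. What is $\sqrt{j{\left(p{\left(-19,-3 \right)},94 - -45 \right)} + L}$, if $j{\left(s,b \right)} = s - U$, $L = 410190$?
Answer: $\sqrt{410367} \approx 640.6$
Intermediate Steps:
$U = -180$ ($U = 2 \left(-90\right) = -180$)
$j{\left(s,b \right)} = 180 + s$ ($j{\left(s,b \right)} = s - -180 = s + 180 = 180 + s$)
$\sqrt{j{\left(p{\left(-19,-3 \right)},94 - -45 \right)} + L} = \sqrt{\left(180 - 3\right) + 410190} = \sqrt{177 + 410190} = \sqrt{410367}$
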